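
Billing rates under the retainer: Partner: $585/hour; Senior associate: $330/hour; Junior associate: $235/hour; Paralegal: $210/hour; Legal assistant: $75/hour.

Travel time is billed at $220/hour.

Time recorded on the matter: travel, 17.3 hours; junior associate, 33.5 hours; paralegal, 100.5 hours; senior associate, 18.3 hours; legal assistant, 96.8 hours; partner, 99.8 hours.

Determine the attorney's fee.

Partner: 99.8 × $585 = $58,383.00
Senior associate: 18.3 × $330 = $6,039.00
Junior associate: 33.5 × $235 = $7,872.50
Paralegal: 100.5 × $210 = $21,105.00
Legal assistant: 96.8 × $75 = $7,260.00
Subtotal: $58,383.00 + $6,039.00 + $7,872.50 + $21,105.00 + $7,260.00 = $100,659.50
Travel: 17.3 × $220 = $3,806.00
Total: $100,659.50 + $3,806.00 = $104,465.50

$104,465.50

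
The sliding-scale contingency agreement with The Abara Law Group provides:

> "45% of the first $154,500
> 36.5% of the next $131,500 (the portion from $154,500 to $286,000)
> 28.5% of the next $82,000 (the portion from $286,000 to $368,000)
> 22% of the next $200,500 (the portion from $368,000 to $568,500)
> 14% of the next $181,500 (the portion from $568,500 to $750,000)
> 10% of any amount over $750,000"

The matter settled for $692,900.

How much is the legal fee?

First $154,500 at 45% = $69,525.00
Next $131,500 at 36.5% = $47,997.50
Next $82,000 at 28.5% = $23,370.00
Next $200,500 at 22% = $44,110.00
Remaining $124,400 at 14% = $17,416.00
Fee: $69,525.00 + $47,997.50 + $23,370.00 + $44,110.00 + $17,416.00 = $202,418.50

$202,418.50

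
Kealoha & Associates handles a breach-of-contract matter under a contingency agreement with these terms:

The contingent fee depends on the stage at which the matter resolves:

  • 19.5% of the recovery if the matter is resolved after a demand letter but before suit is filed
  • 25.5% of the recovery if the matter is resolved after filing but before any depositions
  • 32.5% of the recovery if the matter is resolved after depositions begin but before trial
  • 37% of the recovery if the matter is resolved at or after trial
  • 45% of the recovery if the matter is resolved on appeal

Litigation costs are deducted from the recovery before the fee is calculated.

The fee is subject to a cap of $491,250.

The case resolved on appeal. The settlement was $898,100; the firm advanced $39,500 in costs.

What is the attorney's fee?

Fee base (net of costs): $898,100 − $39,500 = $858,600
The matter resolved on appeal, so the 45% rate applies.
$858,600 × 45% = $386,370.00
$386,370.00 is under the $491,250 cap.

$386,370.00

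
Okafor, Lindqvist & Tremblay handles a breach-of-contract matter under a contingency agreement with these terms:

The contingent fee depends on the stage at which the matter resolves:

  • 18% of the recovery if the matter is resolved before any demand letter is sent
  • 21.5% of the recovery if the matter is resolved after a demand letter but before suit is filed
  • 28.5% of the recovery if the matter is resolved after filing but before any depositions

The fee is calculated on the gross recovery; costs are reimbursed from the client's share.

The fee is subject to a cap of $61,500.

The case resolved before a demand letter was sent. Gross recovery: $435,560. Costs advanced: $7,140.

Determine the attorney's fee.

Fee base is the gross recovery, $435,560; costs are reimbursed separately.
The matter resolved before a demand letter was sent, so the 18% rate applies.
$435,560 × 18% = $78,400.80
$78,400.80 exceeds the $61,500 cap, so the fee is capped at $61,500.00.

$61,500.00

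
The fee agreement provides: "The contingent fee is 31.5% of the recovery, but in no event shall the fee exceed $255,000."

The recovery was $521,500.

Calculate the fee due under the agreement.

31.5% of $521,500 = $164,272.50
That is under the $255,000 cap.

$164,272.50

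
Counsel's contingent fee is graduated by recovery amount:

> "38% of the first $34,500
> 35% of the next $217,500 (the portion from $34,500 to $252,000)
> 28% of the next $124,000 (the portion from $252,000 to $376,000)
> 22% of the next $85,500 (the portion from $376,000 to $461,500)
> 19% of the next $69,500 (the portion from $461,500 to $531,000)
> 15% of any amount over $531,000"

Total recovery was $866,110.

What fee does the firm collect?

First $34,500 at 38% = $13,110.00
Next $217,500 at 35% = $76,125.00
Next $124,000 at 28% = $34,720.00
Next $85,500 at 22% = $18,810.00
Next $69,500 at 19% = $13,205.00
Remaining $335,110 at 15% = $50,266.50
Fee: $13,110.00 + $76,125.00 + $34,720.00 + $18,810.00 + $13,205.00 + $50,266.50 = $206,236.50

$206,236.50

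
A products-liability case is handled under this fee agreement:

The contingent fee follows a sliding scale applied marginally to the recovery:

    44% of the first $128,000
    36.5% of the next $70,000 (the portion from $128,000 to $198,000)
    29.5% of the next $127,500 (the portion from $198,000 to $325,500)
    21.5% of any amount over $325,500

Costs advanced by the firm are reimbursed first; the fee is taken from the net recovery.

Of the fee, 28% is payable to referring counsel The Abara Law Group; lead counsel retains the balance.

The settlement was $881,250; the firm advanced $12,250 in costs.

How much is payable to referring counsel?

Fee base (net of costs): $881,250 − $12,250 = $869,000
First $128,000 at 44% = $56,320.00
Next $70,000 at 36.5% = $25,550.00
Next $127,500 at 29.5% = $37,612.50
Remaining $543,500 at 21.5% = $116,852.50
Fee: $56,320.00 + $25,550.00 + $37,612.50 + $116,852.50 = $236,335.00
Referral share: 28% of $236,335.00 = $66,173.80; lead counsel retains $236,335.00 − $66,173.80 = $170,161.20.

$66,173.80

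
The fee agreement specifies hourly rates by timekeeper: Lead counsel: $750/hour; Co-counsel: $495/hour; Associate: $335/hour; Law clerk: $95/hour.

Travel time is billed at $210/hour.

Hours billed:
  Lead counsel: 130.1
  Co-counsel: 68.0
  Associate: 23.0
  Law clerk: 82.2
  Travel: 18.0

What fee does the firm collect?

$150,529.00

Lead counsel: 130.1 × $750 = $97,575.00
Co-counsel: 68.0 × $495 = $33,660.00
Associate: 23.0 × $335 = $7,705.00
Law clerk: 82.2 × $95 = $7,809.00
Subtotal: $97,575.00 + $33,660.00 + $7,705.00 + $7,809.00 = $146,749.00
Travel: 18.0 × $210 = $3,780.00
Total: $146,749.00 + $3,780.00 = $150,529.00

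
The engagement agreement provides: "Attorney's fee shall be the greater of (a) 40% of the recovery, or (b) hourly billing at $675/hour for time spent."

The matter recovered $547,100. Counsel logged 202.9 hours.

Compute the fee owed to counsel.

$218,840.00

(a) 40% of $547,100 = $218,840.00
(b) 202.9 × $675 = $136,957.50
The greater is (a): $218,840.00.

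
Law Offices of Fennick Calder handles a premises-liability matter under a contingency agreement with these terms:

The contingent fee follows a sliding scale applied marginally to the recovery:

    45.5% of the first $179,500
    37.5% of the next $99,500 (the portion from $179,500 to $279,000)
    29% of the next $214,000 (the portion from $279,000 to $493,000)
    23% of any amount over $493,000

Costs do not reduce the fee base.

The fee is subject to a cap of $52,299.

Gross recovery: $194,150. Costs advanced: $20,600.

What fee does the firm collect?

$52,299.00

Fee base is the gross recovery, $194,150; costs are reimbursed separately.
First $179,500 at 45.5% = $81,672.50
Remaining $14,650 at 37.5% = $5,493.75
Fee: $81,672.50 + $5,493.75 = $87,166.25
$87,166.25 exceeds the $52,299 cap, so the fee is capped at $52,299.00.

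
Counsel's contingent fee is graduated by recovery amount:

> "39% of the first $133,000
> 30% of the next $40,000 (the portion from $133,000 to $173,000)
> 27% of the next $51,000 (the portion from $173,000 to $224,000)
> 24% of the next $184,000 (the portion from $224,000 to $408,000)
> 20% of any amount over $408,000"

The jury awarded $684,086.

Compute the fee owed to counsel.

$177,017.20

First $133,000 at 39% = $51,870.00
Next $40,000 at 30% = $12,000.00
Next $51,000 at 27% = $13,770.00
Next $184,000 at 24% = $44,160.00
Remaining $276,086 at 20% = $55,217.20
Fee: $51,870.00 + $12,000.00 + $13,770.00 + $44,160.00 + $55,217.20 = $177,017.20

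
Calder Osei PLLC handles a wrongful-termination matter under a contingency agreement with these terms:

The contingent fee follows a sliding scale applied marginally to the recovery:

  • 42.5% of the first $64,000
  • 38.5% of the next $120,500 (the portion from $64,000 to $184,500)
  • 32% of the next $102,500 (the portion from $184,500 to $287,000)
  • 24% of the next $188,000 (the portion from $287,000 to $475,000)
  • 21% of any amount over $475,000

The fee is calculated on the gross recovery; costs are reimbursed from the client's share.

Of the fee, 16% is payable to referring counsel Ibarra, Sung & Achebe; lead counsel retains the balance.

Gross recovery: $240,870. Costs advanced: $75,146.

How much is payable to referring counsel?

Fee base is the gross recovery, $240,870; costs are reimbursed separately.
First $64,000 at 42.5% = $27,200.00
Next $120,500 at 38.5% = $46,392.50
Remaining $56,370 at 32% = $18,038.40
Fee: $27,200.00 + $46,392.50 + $18,038.40 = $91,630.90
Referral share: 16% of $91,630.90 = $14,660.94; lead counsel retains $91,630.90 − $14,660.94 = $76,969.96.

$14,660.94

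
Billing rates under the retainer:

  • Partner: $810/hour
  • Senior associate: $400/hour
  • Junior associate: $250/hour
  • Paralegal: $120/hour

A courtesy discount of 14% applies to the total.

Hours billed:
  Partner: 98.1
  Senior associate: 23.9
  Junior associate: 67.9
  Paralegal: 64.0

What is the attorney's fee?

$97,761.36

Partner: 98.1 × $810 = $79,461.00
Senior associate: 23.9 × $400 = $9,560.00
Junior associate: 67.9 × $250 = $16,975.00
Paralegal: 64.0 × $120 = $7,680.00
Subtotal: $113,676.00
Less 14% discount: −$15,914.64
Total: $113,676.00 − $15,914.64 = $97,761.36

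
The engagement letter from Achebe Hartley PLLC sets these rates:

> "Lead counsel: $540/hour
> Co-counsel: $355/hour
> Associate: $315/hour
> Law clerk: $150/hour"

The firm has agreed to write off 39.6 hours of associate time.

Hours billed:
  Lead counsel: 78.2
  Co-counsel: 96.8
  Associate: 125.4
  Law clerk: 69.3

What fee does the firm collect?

Lead counsel: 78.2 × $540 = $42,228.00
Co-counsel: 96.8 × $355 = $34,364.00
Associate: 125.4 × $315 = $39,501.00
Law clerk: 69.3 × $150 = $10,395.00
Subtotal: $126,488.00
Write-off: 39.6 × $315 = $12,474.00
Total: $126,488.00 − $12,474.00 = $114,014.00

$114,014.00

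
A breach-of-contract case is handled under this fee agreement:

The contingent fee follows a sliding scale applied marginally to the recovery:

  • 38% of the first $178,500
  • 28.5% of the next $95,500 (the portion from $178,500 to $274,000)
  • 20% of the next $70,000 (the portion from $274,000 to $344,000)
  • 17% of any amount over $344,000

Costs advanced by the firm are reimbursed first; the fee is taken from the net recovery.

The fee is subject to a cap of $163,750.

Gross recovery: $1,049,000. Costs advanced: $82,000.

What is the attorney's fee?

$163,750.00

Fee base (net of costs): $1,049,000 − $82,000 = $967,000
First $178,500 at 38% = $67,830.00
Next $95,500 at 28.5% = $27,217.50
Next $70,000 at 20% = $14,000.00
Remaining $623,000 at 17% = $105,910.00
Fee: $67,830.00 + $27,217.50 + $14,000.00 + $105,910.00 = $214,957.50
$214,957.50 exceeds the $163,750 cap, so the fee is capped at $163,750.00.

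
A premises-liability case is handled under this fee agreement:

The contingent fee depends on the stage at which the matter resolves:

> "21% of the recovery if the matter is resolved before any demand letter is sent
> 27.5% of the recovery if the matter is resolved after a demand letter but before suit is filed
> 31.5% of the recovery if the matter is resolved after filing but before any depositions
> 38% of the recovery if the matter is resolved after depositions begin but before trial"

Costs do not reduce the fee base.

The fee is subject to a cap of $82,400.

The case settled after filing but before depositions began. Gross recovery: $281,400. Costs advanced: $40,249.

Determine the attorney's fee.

$82,400.00

Fee base is the gross recovery, $281,400; costs are reimbursed separately.
The matter settled after filing but before depositions began, so the 31.5% rate applies.
$281,400 × 31.5% = $88,641.00
$88,641.00 exceeds the $82,400 cap, so the fee is capped at $82,400.00.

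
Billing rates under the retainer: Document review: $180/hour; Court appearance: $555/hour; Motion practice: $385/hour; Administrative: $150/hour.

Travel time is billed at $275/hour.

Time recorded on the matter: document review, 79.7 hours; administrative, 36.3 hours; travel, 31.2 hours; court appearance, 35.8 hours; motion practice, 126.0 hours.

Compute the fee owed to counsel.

$96,750.00

Document review: 79.7 × $180 = $14,346.00
Court appearance: 35.8 × $555 = $19,869.00
Motion practice: 126.0 × $385 = $48,510.00
Administrative: 36.3 × $150 = $5,445.00
Subtotal: $14,346.00 + $19,869.00 + $48,510.00 + $5,445.00 = $88,170.00
Travel: 31.2 × $275 = $8,580.00
Total: $88,170.00 + $8,580.00 = $96,750.00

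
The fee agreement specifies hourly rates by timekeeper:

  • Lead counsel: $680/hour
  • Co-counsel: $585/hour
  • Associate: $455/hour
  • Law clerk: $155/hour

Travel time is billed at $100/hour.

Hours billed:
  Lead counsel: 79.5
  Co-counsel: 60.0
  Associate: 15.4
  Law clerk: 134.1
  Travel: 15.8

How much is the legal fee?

Lead counsel: 79.5 × $680 = $54,060.00
Co-counsel: 60.0 × $585 = $35,100.00
Associate: 15.4 × $455 = $7,007.00
Law clerk: 134.1 × $155 = $20,785.50
Subtotal: $54,060.00 + $35,100.00 + $7,007.00 + $20,785.50 = $116,952.50
Travel: 15.8 × $100 = $1,580.00
Total: $116,952.50 + $1,580.00 = $118,532.50

$118,532.50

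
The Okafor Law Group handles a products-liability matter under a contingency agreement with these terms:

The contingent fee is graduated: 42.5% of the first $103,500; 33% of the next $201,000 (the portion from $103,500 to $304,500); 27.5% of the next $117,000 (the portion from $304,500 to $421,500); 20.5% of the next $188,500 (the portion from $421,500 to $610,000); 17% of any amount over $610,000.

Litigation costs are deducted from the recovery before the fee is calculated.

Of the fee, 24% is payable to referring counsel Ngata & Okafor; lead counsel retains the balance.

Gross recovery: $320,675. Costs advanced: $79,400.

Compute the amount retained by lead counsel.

Fee base (net of costs): $320,675 − $79,400 = $241,275
First $103,500 at 42.5% = $43,987.50
Remaining $137,775 at 33% = $45,465.75
Fee: $43,987.50 + $45,465.75 = $89,453.25
Referral share: 24% of $89,453.25 = $21,468.78; lead counsel retains $89,453.25 − $21,468.78 = $67,984.47.

$67,984.47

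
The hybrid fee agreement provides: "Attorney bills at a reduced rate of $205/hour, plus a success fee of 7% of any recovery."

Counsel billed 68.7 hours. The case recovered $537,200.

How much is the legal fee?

Hourly: 68.7 × $205 = $14,083.50
Success fee: 7% of $537,200 = $37,604.00
Total: $14,083.50 + $37,604.00 = $51,687.50

$51,687.50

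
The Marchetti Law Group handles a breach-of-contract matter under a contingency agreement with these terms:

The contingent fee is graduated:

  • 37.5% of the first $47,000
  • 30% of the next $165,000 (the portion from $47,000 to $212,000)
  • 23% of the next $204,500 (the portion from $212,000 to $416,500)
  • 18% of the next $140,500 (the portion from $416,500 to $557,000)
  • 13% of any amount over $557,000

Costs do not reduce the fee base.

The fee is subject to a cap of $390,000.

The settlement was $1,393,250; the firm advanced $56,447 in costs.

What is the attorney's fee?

$248,162.50

Fee base is the gross recovery, $1,393,250; costs are reimbursed separately.
First $47,000 at 37.5% = $17,625.00
Next $165,000 at 30% = $49,500.00
Next $204,500 at 23% = $47,035.00
Next $140,500 at 18% = $25,290.00
Remaining $836,250 at 13% = $108,712.50
Fee: $17,625.00 + $49,500.00 + $47,035.00 + $25,290.00 + $108,712.50 = $248,162.50
$248,162.50 is under the $390,000 cap.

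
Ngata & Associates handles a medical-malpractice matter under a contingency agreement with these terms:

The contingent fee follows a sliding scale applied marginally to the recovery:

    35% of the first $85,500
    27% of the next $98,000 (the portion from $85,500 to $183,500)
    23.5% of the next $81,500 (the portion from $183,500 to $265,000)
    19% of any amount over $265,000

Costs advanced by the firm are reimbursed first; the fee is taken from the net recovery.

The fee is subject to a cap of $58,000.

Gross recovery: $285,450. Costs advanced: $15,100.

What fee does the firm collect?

$58,000.00

Fee base (net of costs): $285,450 − $15,100 = $270,350
First $85,500 at 35% = $29,925.00
Next $98,000 at 27% = $26,460.00
Next $81,500 at 23.5% = $19,152.50
Remaining $5,350 at 19% = $1,016.50
Fee: $29,925.00 + $26,460.00 + $19,152.50 + $1,016.50 = $76,554.00
$76,554.00 exceeds the $58,000 cap, so the fee is capped at $58,000.00.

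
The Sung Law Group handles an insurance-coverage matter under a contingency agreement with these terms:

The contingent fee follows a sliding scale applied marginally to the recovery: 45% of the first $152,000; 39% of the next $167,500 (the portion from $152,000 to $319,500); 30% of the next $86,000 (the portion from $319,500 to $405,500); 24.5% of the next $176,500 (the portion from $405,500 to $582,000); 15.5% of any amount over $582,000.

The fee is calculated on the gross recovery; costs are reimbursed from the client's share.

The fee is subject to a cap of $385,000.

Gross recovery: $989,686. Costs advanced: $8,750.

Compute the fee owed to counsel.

Fee base is the gross recovery, $989,686; costs are reimbursed separately.
First $152,000 at 45% = $68,400.00
Next $167,500 at 39% = $65,325.00
Next $86,000 at 30% = $25,800.00
Next $176,500 at 24.5% = $43,242.50
Remaining $407,686 at 15.5% = $63,191.33
Fee: $68,400.00 + $65,325.00 + $25,800.00 + $43,242.50 + $63,191.33 = $265,958.83
$265,958.83 is under the $385,000 cap.

$265,958.83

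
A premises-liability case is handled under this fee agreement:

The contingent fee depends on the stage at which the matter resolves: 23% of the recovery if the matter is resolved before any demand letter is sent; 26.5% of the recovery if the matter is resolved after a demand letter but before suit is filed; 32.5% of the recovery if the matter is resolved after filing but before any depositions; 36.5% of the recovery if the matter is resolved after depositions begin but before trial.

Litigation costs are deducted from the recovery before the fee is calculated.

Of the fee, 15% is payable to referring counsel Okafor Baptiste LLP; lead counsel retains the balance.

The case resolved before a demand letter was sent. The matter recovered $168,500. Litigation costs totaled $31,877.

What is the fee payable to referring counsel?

$4,713.49

Fee base (net of costs): $168,500 − $31,877 = $136,623
The matter resolved before a demand letter was sent, so the 23% rate applies.
$136,623 × 23% = $31,423.29
Referral share: 15% of $31,423.29 = $4,713.49; lead counsel retains $31,423.29 − $4,713.49 = $26,709.80.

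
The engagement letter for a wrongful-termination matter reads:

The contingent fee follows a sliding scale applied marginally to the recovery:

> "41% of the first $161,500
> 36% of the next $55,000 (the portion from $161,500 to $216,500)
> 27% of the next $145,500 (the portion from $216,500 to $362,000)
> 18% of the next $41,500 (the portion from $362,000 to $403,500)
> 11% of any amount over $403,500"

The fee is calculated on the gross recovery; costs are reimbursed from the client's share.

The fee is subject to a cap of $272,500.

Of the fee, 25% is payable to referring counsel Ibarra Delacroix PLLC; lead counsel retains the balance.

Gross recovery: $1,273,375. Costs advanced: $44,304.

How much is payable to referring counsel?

Fee base is the gross recovery, $1,273,375; costs are reimbursed separately.
First $161,500 at 41% = $66,215.00
Next $55,000 at 36% = $19,800.00
Next $145,500 at 27% = $39,285.00
Next $41,500 at 18% = $7,470.00
Remaining $869,875 at 11% = $95,686.25
Fee: $66,215.00 + $19,800.00 + $39,285.00 + $7,470.00 + $95,686.25 = $228,456.25
$228,456.25 is under the $272,500 cap.
Referral share: 25% of $228,456.25 = $57,114.06; lead counsel retains $228,456.25 − $57,114.06 = $171,342.19.

$57,114.06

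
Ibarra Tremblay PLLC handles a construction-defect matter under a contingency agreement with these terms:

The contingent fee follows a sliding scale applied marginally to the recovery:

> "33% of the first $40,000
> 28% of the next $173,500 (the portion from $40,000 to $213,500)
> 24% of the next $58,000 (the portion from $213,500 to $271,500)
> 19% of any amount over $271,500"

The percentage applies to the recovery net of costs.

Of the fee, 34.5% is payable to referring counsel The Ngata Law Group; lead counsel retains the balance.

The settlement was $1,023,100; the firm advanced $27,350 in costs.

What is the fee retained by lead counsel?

$139,716.41

Fee base (net of costs): $1,023,100 − $27,350 = $995,750
First $40,000 at 33% = $13,200.00
Next $173,500 at 28% = $48,580.00
Next $58,000 at 24% = $13,920.00
Remaining $724,250 at 19% = $137,607.50
Fee: $13,200.00 + $48,580.00 + $13,920.00 + $137,607.50 = $213,307.50
Referral share: 34.5% of $213,307.50 = $73,591.09; lead counsel retains $213,307.50 − $73,591.09 = $139,716.41.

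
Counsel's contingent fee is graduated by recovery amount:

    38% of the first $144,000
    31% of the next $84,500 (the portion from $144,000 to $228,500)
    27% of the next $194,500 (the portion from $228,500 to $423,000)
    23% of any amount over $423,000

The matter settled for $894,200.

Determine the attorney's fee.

$241,806.00

First $144,000 at 38% = $54,720.00
Next $84,500 at 31% = $26,195.00
Next $194,500 at 27% = $52,515.00
Remaining $471,200 at 23% = $108,376.00
Fee: $54,720.00 + $26,195.00 + $52,515.00 + $108,376.00 = $241,806.00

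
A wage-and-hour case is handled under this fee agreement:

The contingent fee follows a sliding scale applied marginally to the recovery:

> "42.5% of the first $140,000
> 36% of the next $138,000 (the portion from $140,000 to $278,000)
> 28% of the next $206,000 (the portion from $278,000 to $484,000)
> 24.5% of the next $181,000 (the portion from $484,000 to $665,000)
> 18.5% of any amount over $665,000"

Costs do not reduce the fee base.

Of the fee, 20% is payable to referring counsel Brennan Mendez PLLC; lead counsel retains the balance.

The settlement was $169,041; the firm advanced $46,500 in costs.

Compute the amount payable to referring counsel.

$13,990.95

Fee base is the gross recovery, $169,041; costs are reimbursed separately.
First $140,000 at 42.5% = $59,500.00
Remaining $29,041 at 36% = $10,454.76
Fee: $59,500.00 + $10,454.76 = $69,954.76
Referral share: 20% of $69,954.76 = $13,990.95; lead counsel retains $69,954.76 − $13,990.95 = $55,963.81.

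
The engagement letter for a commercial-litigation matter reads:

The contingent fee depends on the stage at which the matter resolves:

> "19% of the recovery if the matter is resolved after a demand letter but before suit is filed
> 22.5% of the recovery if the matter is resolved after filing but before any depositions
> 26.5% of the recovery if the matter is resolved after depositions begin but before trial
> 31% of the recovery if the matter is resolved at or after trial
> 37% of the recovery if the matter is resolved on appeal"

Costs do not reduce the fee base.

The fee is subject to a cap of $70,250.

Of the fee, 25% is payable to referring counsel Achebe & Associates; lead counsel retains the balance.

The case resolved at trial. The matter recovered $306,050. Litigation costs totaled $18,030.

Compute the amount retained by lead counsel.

$52,687.50

Fee base is the gross recovery, $306,050; costs are reimbursed separately.
The matter resolved at trial, so the 31% rate applies.
$306,050 × 31% = $94,875.50
$94,875.50 exceeds the $70,250 cap, so the fee is capped at $70,250.00.
Referral share: 25% of $70,250.00 = $17,562.50; lead counsel retains $70,250.00 − $17,562.50 = $52,687.50.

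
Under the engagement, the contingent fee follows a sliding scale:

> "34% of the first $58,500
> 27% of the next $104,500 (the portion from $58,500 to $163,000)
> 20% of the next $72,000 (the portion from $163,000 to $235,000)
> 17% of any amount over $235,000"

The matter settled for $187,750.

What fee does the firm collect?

First $58,500 at 34% = $19,890.00
Next $104,500 at 27% = $28,215.00
Remaining $24,750 at 20% = $4,950.00
Fee: $19,890.00 + $28,215.00 + $4,950.00 = $53,055.00

$53,055.00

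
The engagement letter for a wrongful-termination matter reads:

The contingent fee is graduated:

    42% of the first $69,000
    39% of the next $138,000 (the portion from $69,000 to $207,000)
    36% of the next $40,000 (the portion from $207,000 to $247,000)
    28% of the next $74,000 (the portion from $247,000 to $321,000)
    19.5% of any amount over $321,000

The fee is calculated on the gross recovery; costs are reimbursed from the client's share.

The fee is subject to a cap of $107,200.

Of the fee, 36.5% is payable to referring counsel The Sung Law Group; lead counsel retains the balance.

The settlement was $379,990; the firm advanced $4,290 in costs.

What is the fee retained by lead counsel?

Fee base is the gross recovery, $379,990; costs are reimbursed separately.
First $69,000 at 42% = $28,980.00
Next $138,000 at 39% = $53,820.00
Next $40,000 at 36% = $14,400.00
Next $74,000 at 28% = $20,720.00
Remaining $58,990 at 19.5% = $11,503.05
Fee: $28,980.00 + $53,820.00 + $14,400.00 + $20,720.00 + $11,503.05 = $129,423.05
$129,423.05 exceeds the $107,200 cap, so the fee is capped at $107,200.00.
Referral share: 36.5% of $107,200.00 = $39,128.00; lead counsel retains $107,200.00 − $39,128.00 = $68,072.00.

$68,072.00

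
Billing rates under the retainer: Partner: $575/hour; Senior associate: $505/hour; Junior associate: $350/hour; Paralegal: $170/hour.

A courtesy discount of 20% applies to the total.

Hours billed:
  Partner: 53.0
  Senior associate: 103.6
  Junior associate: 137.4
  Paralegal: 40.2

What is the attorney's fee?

$110,173.60

Partner: 53.0 × $575 = $30,475.00
Senior associate: 103.6 × $505 = $52,318.00
Junior associate: 137.4 × $350 = $48,090.00
Paralegal: 40.2 × $170 = $6,834.00
Subtotal: $137,717.00
Less 20% discount: −$27,543.40
Total: $137,717.00 − $27,543.40 = $110,173.60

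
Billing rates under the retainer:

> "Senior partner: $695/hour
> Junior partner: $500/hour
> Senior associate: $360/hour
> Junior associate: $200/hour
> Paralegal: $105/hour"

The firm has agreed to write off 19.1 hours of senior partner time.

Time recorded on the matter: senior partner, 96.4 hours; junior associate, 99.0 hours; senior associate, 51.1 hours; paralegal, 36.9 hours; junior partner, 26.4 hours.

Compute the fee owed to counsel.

Senior partner: 96.4 × $695 = $66,998.00
Junior partner: 26.4 × $500 = $13,200.00
Senior associate: 51.1 × $360 = $18,396.00
Junior associate: 99.0 × $200 = $19,800.00
Paralegal: 36.9 × $105 = $3,874.50
Subtotal: $122,268.50
Write-off: 19.1 × $695 = $13,274.50
Total: $122,268.50 − $13,274.50 = $108,994.00

$108,994.00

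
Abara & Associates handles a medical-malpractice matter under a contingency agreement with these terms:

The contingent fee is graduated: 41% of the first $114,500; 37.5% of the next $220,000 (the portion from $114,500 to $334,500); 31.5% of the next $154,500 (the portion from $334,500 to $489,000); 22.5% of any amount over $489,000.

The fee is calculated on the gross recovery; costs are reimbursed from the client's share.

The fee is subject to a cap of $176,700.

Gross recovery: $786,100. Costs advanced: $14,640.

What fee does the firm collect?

$176,700.00

Fee base is the gross recovery, $786,100; costs are reimbursed separately.
First $114,500 at 41% = $46,945.00
Next $220,000 at 37.5% = $82,500.00
Next $154,500 at 31.5% = $48,667.50
Remaining $297,100 at 22.5% = $66,847.50
Fee: $46,945.00 + $82,500.00 + $48,667.50 + $66,847.50 = $244,960.00
$244,960.00 exceeds the $176,700 cap, so the fee is capped at $176,700.00.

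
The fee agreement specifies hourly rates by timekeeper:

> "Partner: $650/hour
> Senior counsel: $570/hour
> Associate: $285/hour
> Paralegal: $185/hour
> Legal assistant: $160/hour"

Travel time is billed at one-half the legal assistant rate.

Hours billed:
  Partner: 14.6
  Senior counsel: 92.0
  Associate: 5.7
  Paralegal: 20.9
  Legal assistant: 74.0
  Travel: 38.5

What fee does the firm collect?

$82,341.00

Partner: 14.6 × $650 = $9,490.00
Senior counsel: 92.0 × $570 = $52,440.00
Associate: 5.7 × $285 = $1,624.50
Paralegal: 20.9 × $185 = $3,866.50
Legal assistant: 74.0 × $160 = $11,840.00
Subtotal: $9,490.00 + $52,440.00 + $1,624.50 + $3,866.50 + $11,840.00 = $79,261.00
Travel: 38.5 × ($160 ÷ 2) = 38.5 × $80.00 = $3,080.00
Total: $79,261.00 + $3,080.00 = $82,341.00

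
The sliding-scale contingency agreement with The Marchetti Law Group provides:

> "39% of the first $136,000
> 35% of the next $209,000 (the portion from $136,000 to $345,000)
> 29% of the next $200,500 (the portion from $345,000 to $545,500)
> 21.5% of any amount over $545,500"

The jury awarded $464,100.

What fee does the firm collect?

$160,729.00

First $136,000 at 39% = $53,040.00
Next $209,000 at 35% = $73,150.00
Remaining $119,100 at 29% = $34,539.00
Fee: $53,040.00 + $73,150.00 + $34,539.00 = $160,729.00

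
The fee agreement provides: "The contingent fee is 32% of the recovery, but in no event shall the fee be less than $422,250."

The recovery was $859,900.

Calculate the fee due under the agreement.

32% of $859,900 = $275,168.00
That is below the $422,250 minimum, so the minimum applies.

$422,250.00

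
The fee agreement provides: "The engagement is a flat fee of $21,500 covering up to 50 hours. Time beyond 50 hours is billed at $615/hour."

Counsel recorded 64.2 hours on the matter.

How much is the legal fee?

$30,233.00

Flat fee: $21,500.00
Excess hours: 64.2 − 50 = 14.2
Overrun: 14.2 × $615 = $8,733.00
Total: $21,500.00 + $8,733.00 = $30,233.00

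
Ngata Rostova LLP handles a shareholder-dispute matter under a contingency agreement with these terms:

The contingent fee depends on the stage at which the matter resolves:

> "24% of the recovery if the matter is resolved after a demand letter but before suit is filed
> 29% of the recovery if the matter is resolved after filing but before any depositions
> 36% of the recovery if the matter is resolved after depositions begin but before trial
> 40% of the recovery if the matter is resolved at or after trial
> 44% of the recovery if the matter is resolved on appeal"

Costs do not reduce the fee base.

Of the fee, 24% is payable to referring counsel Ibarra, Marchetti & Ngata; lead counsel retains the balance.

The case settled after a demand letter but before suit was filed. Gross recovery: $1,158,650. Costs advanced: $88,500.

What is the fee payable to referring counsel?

Fee base is the gross recovery, $1,158,650; costs are reimbursed separately.
The matter settled after a demand letter but before suit was filed, so the 24% rate applies.
$1,158,650 × 24% = $278,076.00
Referral share: 24% of $278,076.00 = $66,738.24; lead counsel retains $278,076.00 − $66,738.24 = $211,337.76.

$66,738.24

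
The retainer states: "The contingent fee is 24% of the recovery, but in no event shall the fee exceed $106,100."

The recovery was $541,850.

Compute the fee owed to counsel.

$106,100.00

24% of $541,850 = $130,044.00
That exceeds the $106,100 cap, so the fee is capped at $106,100.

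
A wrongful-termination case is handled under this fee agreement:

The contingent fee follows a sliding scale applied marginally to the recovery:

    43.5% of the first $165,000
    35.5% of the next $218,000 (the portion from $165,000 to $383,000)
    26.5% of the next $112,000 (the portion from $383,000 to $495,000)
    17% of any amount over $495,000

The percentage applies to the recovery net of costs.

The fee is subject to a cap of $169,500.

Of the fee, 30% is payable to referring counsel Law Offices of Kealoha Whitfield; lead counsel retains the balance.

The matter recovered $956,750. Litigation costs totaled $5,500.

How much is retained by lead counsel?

Fee base (net of costs): $956,750 − $5,500 = $951,250
First $165,000 at 43.5% = $71,775.00
Next $218,000 at 35.5% = $77,390.00
Next $112,000 at 26.5% = $29,680.00
Remaining $456,250 at 17% = $77,562.50
Fee: $71,775.00 + $77,390.00 + $29,680.00 + $77,562.50 = $256,407.50
$256,407.50 exceeds the $169,500 cap, so the fee is capped at $169,500.00.
Referral share: 30% of $169,500.00 = $50,850.00; lead counsel retains $169,500.00 − $50,850.00 = $118,650.00.

$118,650.00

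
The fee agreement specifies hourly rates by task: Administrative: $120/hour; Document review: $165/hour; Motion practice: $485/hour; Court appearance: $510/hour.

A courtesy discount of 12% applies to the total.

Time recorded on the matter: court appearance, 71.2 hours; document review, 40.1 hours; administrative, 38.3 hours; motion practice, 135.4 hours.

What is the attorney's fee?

Administrative: 38.3 × $120 = $4,596.00
Document review: 40.1 × $165 = $6,616.50
Motion practice: 135.4 × $485 = $65,669.00
Court appearance: 71.2 × $510 = $36,312.00
Subtotal: $113,193.50
Less 12% discount: −$13,583.22
Total: $113,193.50 − $13,583.22 = $99,610.28

$99,610.28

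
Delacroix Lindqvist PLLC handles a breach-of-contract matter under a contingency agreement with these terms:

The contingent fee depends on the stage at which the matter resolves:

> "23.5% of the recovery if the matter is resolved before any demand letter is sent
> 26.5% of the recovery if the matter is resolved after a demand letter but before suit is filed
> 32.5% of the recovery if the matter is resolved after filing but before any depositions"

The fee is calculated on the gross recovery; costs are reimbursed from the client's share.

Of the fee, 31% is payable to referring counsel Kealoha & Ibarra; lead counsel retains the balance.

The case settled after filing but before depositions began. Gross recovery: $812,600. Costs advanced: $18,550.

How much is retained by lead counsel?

Fee base is the gross recovery, $812,600; costs are reimbursed separately.
The matter settled after filing but before depositions began, so the 32.5% rate applies.
$812,600 × 32.5% = $264,095.00
Referral share: 31% of $264,095.00 = $81,869.45; lead counsel retains $264,095.00 − $81,869.45 = $182,225.55.

$182,225.55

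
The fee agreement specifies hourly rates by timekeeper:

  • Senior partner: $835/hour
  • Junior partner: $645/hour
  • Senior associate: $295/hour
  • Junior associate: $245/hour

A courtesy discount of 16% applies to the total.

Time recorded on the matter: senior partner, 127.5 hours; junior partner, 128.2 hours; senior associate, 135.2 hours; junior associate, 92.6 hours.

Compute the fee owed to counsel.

Senior partner: 127.5 × $835 = $106,462.50
Junior partner: 128.2 × $645 = $82,689.00
Senior associate: 135.2 × $295 = $39,884.00
Junior associate: 92.6 × $245 = $22,687.00
Subtotal: $251,722.50
Less 16% discount: −$40,275.60
Total: $251,722.50 − $40,275.60 = $211,446.90

$211,446.90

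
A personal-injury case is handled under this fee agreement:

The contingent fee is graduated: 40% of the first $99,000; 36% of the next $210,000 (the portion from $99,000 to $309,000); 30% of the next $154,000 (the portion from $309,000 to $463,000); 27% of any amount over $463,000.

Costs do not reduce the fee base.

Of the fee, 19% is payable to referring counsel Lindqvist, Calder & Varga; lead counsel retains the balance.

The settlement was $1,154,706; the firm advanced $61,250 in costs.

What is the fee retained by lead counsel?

$282,010.10

Fee base is the gross recovery, $1,154,706; costs are reimbursed separately.
First $99,000 at 40% = $39,600.00
Next $210,000 at 36% = $75,600.00
Next $154,000 at 30% = $46,200.00
Remaining $691,706 at 27% = $186,760.62
Fee: $39,600.00 + $75,600.00 + $46,200.00 + $186,760.62 = $348,160.62
Referral share: 19% of $348,160.62 = $66,150.52; lead counsel retains $348,160.62 − $66,150.52 = $282,010.10.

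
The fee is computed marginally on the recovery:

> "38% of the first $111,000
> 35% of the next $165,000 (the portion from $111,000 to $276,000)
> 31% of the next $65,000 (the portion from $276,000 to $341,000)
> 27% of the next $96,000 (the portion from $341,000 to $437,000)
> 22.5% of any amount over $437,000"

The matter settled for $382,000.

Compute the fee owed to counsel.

$131,150.00

First $111,000 at 38% = $42,180.00
Next $165,000 at 35% = $57,750.00
Next $65,000 at 31% = $20,150.00
Remaining $41,000 at 27% = $11,070.00
Fee: $42,180.00 + $57,750.00 + $20,150.00 + $11,070.00 = $131,150.00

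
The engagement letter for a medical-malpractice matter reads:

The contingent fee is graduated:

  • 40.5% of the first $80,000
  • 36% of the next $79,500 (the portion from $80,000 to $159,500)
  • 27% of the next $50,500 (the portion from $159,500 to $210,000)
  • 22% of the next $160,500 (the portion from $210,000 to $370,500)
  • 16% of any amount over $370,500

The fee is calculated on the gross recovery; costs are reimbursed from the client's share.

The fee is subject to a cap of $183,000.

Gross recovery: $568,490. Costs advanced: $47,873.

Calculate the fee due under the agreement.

$141,643.40

Fee base is the gross recovery, $568,490; costs are reimbursed separately.
First $80,000 at 40.5% = $32,400.00
Next $79,500 at 36% = $28,620.00
Next $50,500 at 27% = $13,635.00
Next $160,500 at 22% = $35,310.00
Remaining $197,990 at 16% = $31,678.40
Fee: $32,400.00 + $28,620.00 + $13,635.00 + $35,310.00 + $31,678.40 = $141,643.40
$141,643.40 is under the $183,000 cap.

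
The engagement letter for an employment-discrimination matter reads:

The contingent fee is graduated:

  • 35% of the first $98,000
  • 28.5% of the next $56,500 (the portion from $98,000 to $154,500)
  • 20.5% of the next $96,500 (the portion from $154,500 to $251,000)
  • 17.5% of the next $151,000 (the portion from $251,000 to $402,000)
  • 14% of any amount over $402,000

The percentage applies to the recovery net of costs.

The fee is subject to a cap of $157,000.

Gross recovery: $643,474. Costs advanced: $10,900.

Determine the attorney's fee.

$128,890.36

Fee base (net of costs): $643,474 − $10,900 = $632,574
First $98,000 at 35% = $34,300.00
Next $56,500 at 28.5% = $16,102.50
Next $96,500 at 20.5% = $19,782.50
Next $151,000 at 17.5% = $26,425.00
Remaining $230,574 at 14% = $32,280.36
Fee: $34,300.00 + $16,102.50 + $19,782.50 + $26,425.00 + $32,280.36 = $128,890.36
$128,890.36 is under the $157,000 cap.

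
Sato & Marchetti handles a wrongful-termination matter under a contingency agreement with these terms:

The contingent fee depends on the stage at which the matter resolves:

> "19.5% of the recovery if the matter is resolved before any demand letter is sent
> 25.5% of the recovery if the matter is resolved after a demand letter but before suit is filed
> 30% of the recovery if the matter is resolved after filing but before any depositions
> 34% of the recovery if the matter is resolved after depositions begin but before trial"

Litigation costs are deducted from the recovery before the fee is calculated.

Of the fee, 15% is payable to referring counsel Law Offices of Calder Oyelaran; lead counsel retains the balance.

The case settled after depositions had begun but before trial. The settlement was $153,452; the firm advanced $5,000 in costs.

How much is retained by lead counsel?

$42,902.63

Fee base (net of costs): $153,452 − $5,000 = $148,452
The matter settled after depositions had begun but before trial, so the 34% rate applies.
$148,452 × 34% = $50,473.68
Referral share: 15% of $50,473.68 = $7,571.05; lead counsel retains $50,473.68 − $7,571.05 = $42,902.63.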